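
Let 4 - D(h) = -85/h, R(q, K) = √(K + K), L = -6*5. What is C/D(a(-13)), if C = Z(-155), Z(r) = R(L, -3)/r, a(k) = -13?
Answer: 13*I*√6/5115 ≈ 0.0062255*I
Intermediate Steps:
L = -30
R(q, K) = √2*√K (R(q, K) = √(2*K) = √2*√K)
D(h) = 4 + 85/h (D(h) = 4 - (-85)/h = 4 + 85/h)
Z(r) = I*√6/r (Z(r) = (√2*√(-3))/r = (√2*(I*√3))/r = (I*√6)/r = I*√6/r)
C = -I*√6/155 (C = I*√6/(-155) = I*√6*(-1/155) = -I*√6/155 ≈ -0.015803*I)
C/D(a(-13)) = (-I*√6/155)/(4 + 85/(-13)) = (-I*√6/155)/(4 + 85*(-1/13)) = (-I*√6/155)/(4 - 85/13) = (-I*√6/155)/(-33/13) = -I*√6/155*(-13/33) = 13*I*√6/5115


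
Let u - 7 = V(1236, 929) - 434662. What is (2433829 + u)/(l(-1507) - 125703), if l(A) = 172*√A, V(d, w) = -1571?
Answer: -251104689909/15845827297 - 343587716*I*√1507/15845827297 ≈ -15.847 - 0.84174*I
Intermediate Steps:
u = -436226 (u = 7 + (-1571 - 434662) = 7 - 436233 = -436226)
(2433829 + u)/(l(-1507) - 125703) = (2433829 - 436226)/(172*√(-1507) - 125703) = 1997603/(172*(I*√1507) - 125703) = 1997603/(172*I*√1507 - 125703) = 1997603/(-125703 + 172*I*√1507)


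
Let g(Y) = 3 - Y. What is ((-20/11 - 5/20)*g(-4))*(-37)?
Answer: 23569/44 ≈ 535.66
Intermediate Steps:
((-20/11 - 5/20)*g(-4))*(-37) = ((-20/11 - 5/20)*(3 - 1*(-4)))*(-37) = ((-20*1/11 - 5*1/20)*(3 + 4))*(-37) = ((-20/11 - ¼)*7)*(-37) = -91/44*7*(-37) = -637/44*(-37) = 23569/44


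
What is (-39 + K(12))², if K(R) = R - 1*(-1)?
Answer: 676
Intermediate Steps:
K(R) = 1 + R (K(R) = R + 1 = 1 + R)
(-39 + K(12))² = (-39 + (1 + 12))² = (-39 + 13)² = (-26)² = 676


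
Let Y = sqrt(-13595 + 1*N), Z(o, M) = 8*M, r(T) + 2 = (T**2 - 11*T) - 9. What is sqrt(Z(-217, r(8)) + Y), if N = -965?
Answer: 2*sqrt(-70 + I*sqrt(910)) ≈ 3.528 + 17.101*I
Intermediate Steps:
r(T) = -11 + T**2 - 11*T (r(T) = -2 + ((T**2 - 11*T) - 9) = -2 + (-9 + T**2 - 11*T) = -11 + T**2 - 11*T)
Y = 4*I*sqrt(910) (Y = sqrt(-13595 + 1*(-965)) = sqrt(-13595 - 965) = sqrt(-14560) = 4*I*sqrt(910) ≈ 120.66*I)
sqrt(Z(-217, r(8)) + Y) = sqrt(8*(-11 + 8**2 - 11*8) + 4*I*sqrt(910)) = sqrt(8*(-11 + 64 - 88) + 4*I*sqrt(910)) = sqrt(8*(-35) + 4*I*sqrt(910)) = sqrt(-280 + 4*I*sqrt(910))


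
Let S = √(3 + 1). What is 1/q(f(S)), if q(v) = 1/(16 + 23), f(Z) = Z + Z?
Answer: 39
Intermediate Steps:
S = 2 (S = √4 = 2)
f(Z) = 2*Z
q(v) = 1/39
1/q(f(S)) = 1/(1/39) = 39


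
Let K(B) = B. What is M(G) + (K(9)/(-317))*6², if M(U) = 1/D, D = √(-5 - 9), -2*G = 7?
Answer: -324/317 - I*√14/14 ≈ -1.0221 - 0.26726*I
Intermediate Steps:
G = -7/2 (G = -½*7 = -7/2 ≈ -3.5000)
D = I*√14 (D = √(-14) = I*√14 ≈ 3.7417*I)
M(U) = -I*√14/14 (M(U) = 1/(I*√14) = -I*√14/14)
M(G) + (K(9)/(-317))*6² = -I*√14/14 + (9/(-317))*6² = -I*√14/14 + (9*(-1/317))*36 = -I*√14/14 - 9/317*36 = -I*√14/14 - 324/317 = -324/317 - I*√14/14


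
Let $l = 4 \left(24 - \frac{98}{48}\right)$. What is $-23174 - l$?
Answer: $- \frac{139571}{6} \approx -23262.0$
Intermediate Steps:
$l = \frac{527}{6}$ ($l = 4 \left(24 - \frac{49}{24}\right) = 4 \cdot \frac{527}{24} = \frac{527}{6} \approx 87.833$)
$-23174 - l = -23174 - \frac{527}{6} = - \frac{139571}{6}$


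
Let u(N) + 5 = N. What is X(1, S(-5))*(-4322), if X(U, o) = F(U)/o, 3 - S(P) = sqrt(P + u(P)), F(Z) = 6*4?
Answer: -12966 - 4322*I*sqrt(15) ≈ -12966.0 - 16739.0*I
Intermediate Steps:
u(N) = -5 + N
F(Z) = 24
S(P) = 3 - sqrt(-5 + 2*P) (S(P) = 3 - sqrt(P + (-5 + P)) = 3 - sqrt(-5 + 2*P))
X(U, o) = 24/o
X(1, S(-5))*(-4322) = (24/(3 - sqrt(-5 + 2*(-5))))*(-4322) = (24/(3 - sqrt(-5 - 10)))*(-4322) = (24/(3 - sqrt(-15)))*(-4322) = (24/(3 - I*sqrt(15)))*(-4322) = -103728/(3 - I*sqrt(15))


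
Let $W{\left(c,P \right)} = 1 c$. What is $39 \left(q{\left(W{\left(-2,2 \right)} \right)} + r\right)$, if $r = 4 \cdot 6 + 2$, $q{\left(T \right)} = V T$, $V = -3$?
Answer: $1248$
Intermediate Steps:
$W{\left(c,P \right)} = c$
$q{\left(T \right)} = - 3 T$
$r = 26$ ($r = 24 + 2 = 26$)
$39 \left(q{\left(W{\left(-2,2 \right)} \right)} + r\right) = 39 \left(\left(-3\right) \left(-2\right) + 26\right) = 39 \left(6 + 26\right) = 39 \cdot 32 = 1248$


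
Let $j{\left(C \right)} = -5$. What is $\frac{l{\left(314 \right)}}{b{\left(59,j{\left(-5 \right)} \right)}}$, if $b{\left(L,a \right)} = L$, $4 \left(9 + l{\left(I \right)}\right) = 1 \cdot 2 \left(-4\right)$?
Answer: $- \frac{11}{59} \approx -0.18644$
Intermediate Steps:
$l{\left(I \right)} = -11$ ($l{\left(I \right)} = -9 + \frac{1 \cdot 2 \left(-4\right)}{4} = -9 + \frac{2 \left(-4\right)}{4} = -9 + \frac{1}{4} \left(-8\right) = -9 - 2 = -11$)
$\frac{l{\left(314 \right)}}{b{\left(59,j{\left(-5 \right)} \right)}} = - \frac{11}{59}$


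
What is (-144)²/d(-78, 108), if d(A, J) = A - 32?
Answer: -10368/55 ≈ -188.51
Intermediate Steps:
d(A, J) = -32 + A
(-144)²/d(-78, 108) = (-144)²/(-32 - 78) = 20736/(-110) = 20736*(-1/110) = -10368/55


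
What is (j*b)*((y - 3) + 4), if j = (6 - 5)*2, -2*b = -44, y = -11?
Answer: -440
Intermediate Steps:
b = 22 (b = -½*(-44) = 22)
j = 2 (j = 1*2 = 2)
(j*b)*((y - 3) + 4) = (2*22)*((-11 - 3) + 4) = 44*(-14 + 4) = 44*(-10) = -440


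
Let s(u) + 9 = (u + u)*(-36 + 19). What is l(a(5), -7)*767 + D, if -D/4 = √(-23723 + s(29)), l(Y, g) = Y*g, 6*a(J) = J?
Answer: -26845/6 - 4*I*√24718 ≈ -4474.2 - 628.88*I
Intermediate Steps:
s(u) = -9 - 34*u (s(u) = -9 + (u + u)*(-36 + 19) = -9 + (2*u)*(-17) = -9 - 34*u)
a(J) = J/6
D = -4*I*√24718 (D = -4*√(-23723 + (-9 - 34*29)) = -4*√(-23723 + (-9 - 986)) = -4*√(-23723 - 995) = -4*I*√24718 ≈ -628.88*I)
l(a(5), -7)*767 + D = (((⅙)*5)*(-7))*767 - 4*I*√24718 = ((⅚)*(-7))*767 - 4*I*√24718 = -35/6*767 - 4*I*√24718 = -26845/6 - 4*I*√24718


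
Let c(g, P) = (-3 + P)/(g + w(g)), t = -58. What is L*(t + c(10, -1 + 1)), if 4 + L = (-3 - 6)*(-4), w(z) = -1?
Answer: -5600/3 ≈ -1866.7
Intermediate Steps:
c(g, P) = (-3 + P)/(-1 + g) (c(g, P) = (-3 + P)/(g - 1) = (-3 + P)/(-1 + g))
L = 32 (L = -4 + (-3 - 6)*(-4) = -4 - 9*(-4) = -4 + 36 = 32)
L*(t + c(10, -1 + 1)) = 32*(-58 + (-3 + (-1 + 1))/(-1 + 10)) = 32*(-58 + (-3 + 0)/9) = 32*(-58 + (⅑)*(-3)) = 32*(-58 - ⅓) = 32*(-175/3) = -5600/3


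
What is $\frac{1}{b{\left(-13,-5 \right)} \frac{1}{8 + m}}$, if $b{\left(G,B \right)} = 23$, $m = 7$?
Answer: $\frac{15}{23} \approx 0.65217$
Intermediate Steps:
$\frac{1}{b{\left(-13,-5 \right)} \frac{1}{8 + m}} = \frac{1}{23 \frac{1}{8 + 7}} = \frac{1}{23 \cdot \frac{1}{15}} = \frac{1}{\frac{23}{15}} = \frac{15}{23}$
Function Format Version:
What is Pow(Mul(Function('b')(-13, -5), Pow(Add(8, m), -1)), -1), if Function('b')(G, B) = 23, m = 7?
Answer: Rational(15, 23) ≈ 0.65217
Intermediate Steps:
Pow(Mul(Function('b')(-13, -5), Pow(Add(8, m), -1)), -1) = Pow(Mul(23, Pow(Add(8, 7), -1)), -1) = Pow(Mul(23, Pow(15, -1)), -1) = Pow(Mul(23, Rational(1, 15)), -1) = Pow(Rational(23, 15), -1) = Rational(15, 23)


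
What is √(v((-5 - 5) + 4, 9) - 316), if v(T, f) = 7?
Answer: I*√309 ≈ 17.578*I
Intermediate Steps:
√(v((-5 - 5) + 4, 9) - 316) = √(7 - 316) = √(-309) = I*√309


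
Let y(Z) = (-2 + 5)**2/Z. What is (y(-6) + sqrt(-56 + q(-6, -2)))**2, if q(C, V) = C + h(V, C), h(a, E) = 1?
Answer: (-3 + 2*I*sqrt(61))**2/4 ≈ -58.75 - 23.431*I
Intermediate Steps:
y(Z) = 9/Z (y(Z) = 3**2/Z = 9/Z)
q(C, V) = 1 + C (q(C, V) = C + 1 = 1 + C)
(y(-6) + sqrt(-56 + q(-6, -2)))**2 = (9/(-6) + sqrt(-56 + (1 - 6)))**2 = (9*(-1/6) + sqrt(-56 - 5))**2 = (-3/2 + sqrt(-61))**2 = (-3/2 + I*sqrt(61))**2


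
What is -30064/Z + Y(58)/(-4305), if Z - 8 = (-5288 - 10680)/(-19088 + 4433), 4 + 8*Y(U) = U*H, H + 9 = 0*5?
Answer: -948361118587/286730220 ≈ -3307.5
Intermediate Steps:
H = -9 (H = -9 + 0*5 = -9 + 0 = -9)
Y(U) = -1/2 - 9*U/8 (Y(U) = -1/2 + (U*(-9))/8 = -1/2 + (-9*U)/8 = -1/2 - 9*U/8)
Z = 133208/14655 (Z = 8 + (-5288 - 10680)/(-19088 + 4433) = 8 - 15968/(-14655) = 8 - 15968*(-1/14655) = 8 + 15968/14655 = 133208/14655 ≈ 9.0896)
-30064/Z + Y(58)/(-4305) = -30064/133208/14655 + (-1/2 - 9/8*58)/(-4305) = -30064*14655/133208 + (-1/2 - 261/4)*(-1/4305) = -55073490/16651 - 263/4*(-1/4305) = -55073490/16651 + 263/17220 = -948361118587/286730220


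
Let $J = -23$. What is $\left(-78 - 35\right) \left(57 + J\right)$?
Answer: $-3842$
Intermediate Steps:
$\left(-78 - 35\right) \left(57 + J\right) = \left(-78 - 35\right) \left(57 - 23\right) = \left(-113\right) 34 = -3842$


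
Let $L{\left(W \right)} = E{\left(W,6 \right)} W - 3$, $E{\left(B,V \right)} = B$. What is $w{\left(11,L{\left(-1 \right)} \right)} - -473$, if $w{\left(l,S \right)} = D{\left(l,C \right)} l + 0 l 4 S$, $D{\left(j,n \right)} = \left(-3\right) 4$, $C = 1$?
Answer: $341$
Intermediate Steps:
$L{\left(W \right)} = -3 + W^{2}$ ($L{\left(W \right)} = W W - 3 = W^{2} - 3 = -3 + W^{2}$)
$D{\left(j,n \right)} = -12$
$w{\left(l,S \right)} = - 12 l$ ($w{\left(l,S \right)} = - 12 l + 0 l 4 S = - 12 l + 0 \cdot 4 S = - 12 l + 0 S = - 12 l + 0 = - 12 l$)
$w{\left(11,L{\left(-1 \right)} \right)} - -473 = \left(-12\right) 11 - -473 = -132 + 473 = 341$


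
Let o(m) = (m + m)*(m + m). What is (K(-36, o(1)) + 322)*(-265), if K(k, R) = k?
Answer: -75790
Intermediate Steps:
o(m) = 4*m**2 (o(m) = (2*m)*(2*m) = 4*m**2)
(K(-36, o(1)) + 322)*(-265) = (-36 + 322)*(-265) = 286*(-265) = -75790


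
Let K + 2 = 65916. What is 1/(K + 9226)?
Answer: 1/75140 ≈ 1.3308e-5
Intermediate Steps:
K = 65914 (K = -2 + 65916 = 65914)
1/(K + 9226) = 1/(65914 + 9226) = 1/75140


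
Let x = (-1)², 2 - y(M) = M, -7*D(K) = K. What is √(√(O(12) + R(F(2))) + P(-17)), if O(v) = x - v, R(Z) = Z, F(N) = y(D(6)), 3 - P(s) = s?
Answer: √(980 + 7*I*√399)/7 ≈ 4.4834 + 0.31823*I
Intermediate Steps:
D(K) = -K/7
P(s) = 3 - s
y(M) = 2 - M
F(N) = 20/7 (F(N) = 2 - (-1)*6/7 = 2 - 1*(-6/7) = 2 + 6/7 = 20/7)
x = 1
O(v) = 1 - v
√(√(O(12) + R(F(2))) + P(-17)) = √(√((1 - 1*12) + 20/7) + (3 - 1*(-17))) = √(√((1 - 12) + 20/7) + (3 + 17)) = √(√(-11 + 20/7) + 20) = √(√(-57/7) + 20) = √(I*√399/7 + 20) = √(20 + I*√399/7)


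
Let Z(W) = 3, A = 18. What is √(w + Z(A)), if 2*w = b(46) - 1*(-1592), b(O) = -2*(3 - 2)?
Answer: √798 ≈ 28.249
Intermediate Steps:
b(O) = -2 (b(O) = -2*1 = -2)
w = 795 (w = (-2 - 1*(-1592))/2 = (-2 + 1592)/2 = (½)*1590 = 795)
√(w + Z(A)) = √(795 + 3) = √798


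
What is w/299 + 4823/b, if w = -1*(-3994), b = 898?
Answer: 5028689/268502 ≈ 18.729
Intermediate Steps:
w = 3994
w/299 + 4823/b = 3994/299 + 4823/898 = 5028689/268502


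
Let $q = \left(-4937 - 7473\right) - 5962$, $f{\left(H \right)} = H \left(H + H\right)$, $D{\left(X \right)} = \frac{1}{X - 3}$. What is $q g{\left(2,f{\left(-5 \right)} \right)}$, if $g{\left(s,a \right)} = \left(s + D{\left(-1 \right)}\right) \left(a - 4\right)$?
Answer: $-1478946$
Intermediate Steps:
$D{\left(X \right)} = \frac{1}{-3 + X}$
$f{\left(H \right)} = 2 H^{2}$ ($f{\left(H \right)} = H 2 H = 2 H^{2}$)
$q = -18372$ ($q = -12410 - 5962 = -18372$)
$g{\left(s,a \right)} = \left(-4 + a\right) \left(- \frac{1}{4} + s\right)$ ($g{\left(s,a \right)} = \left(s + \frac{1}{-3 - 1}\right) \left(a - 4\right) = \left(s + \frac{1}{-4}\right) \left(-4 + a\right) = \left(s - \frac{1}{4}\right) \left(-4 + a\right) = \left(- \frac{1}{4} + s\right) \left(-4 + a\right) = \left(-4 + a\right) \left(- \frac{1}{4} + s\right)$)
$q g{\left(2,f{\left(-5 \right)} \right)} = - 18372 \left(1 - 8 - \frac{2 \left(-5\right)^{2}}{4} + 2 \left(-5\right)^{2} \cdot 2\right) = - 18372 \left(1 - 8 - \frac{2 \cdot 25}{4} + 2 \cdot 25 \cdot 2\right) = - 18372 \left(1 - 8 - \frac{25}{2} + 50 \cdot 2\right) = - 18372 \left(1 - 8 - \frac{25}{2} + 100\right) = \left(-18372\right) \frac{161}{2} = -1478946$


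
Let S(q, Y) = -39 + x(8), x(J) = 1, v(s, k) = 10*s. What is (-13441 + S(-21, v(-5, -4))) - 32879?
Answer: -46358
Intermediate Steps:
S(q, Y) = -38 (S(q, Y) = -39 + 1 = -38)
(-13441 + S(-21, v(-5, -4))) - 32879 = (-13441 - 38) - 32879 = -13479 - 32879 = -46358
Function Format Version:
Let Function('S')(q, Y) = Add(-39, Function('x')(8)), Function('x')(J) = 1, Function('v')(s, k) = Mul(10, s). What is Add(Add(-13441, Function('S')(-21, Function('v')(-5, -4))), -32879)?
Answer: -46358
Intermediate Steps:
Function('S')(q, Y) = -38 (Function('S')(q, Y) = Add(-39, 1) = -38)
Add(Add(-13441, Function('S')(-21, Function('v')(-5, -4))), -32879) = Add(Add(-13441, -38), -32879) = Add(-13479, -32879) = -46358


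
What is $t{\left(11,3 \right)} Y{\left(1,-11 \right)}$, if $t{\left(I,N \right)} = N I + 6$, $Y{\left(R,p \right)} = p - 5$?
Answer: $-624$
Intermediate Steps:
$Y{\left(R,p \right)} = -5 + p$
$t{\left(I,N \right)} = 6 + I N$ ($t{\left(I,N \right)} = I N + 6 = 6 + I N$)
$t{\left(11,3 \right)} Y{\left(1,-11 \right)} = \left(6 + 11 \cdot 3\right) \left(-5 - 11\right) = \left(6 + 33\right) \left(-16\right) = 39 \left(-16\right) = -624$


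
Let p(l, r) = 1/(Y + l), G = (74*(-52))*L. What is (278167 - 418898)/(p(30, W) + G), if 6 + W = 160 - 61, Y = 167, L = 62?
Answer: 27724007/46999471 ≈ 0.58988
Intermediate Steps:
G = -238576 (G = (74*(-52))*62 = -3848*62 = -238576)
W = 93 (W = -6 + (160 - 61) = -6 + 99 = 93)
p(l, r) = 1/(167 + l)
(278167 - 418898)/(p(30, W) + G) = (278167 - 418898)/(1/(167 + 30) - 238576) = -140731/(1/197 - 238576) = -140731/(-46999471/197) = -140731*(-197/46999471) = 27724007/46999471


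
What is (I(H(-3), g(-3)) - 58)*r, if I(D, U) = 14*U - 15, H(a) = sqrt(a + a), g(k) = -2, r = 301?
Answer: -30401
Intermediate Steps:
H(a) = sqrt(2)*sqrt(a) (H(a) = sqrt(2*a) = sqrt(2)*sqrt(a))
I(D, U) = -15 + 14*U
(I(H(-3), g(-3)) - 58)*r = ((-15 + 14*(-2)) - 58)*301 = ((-15 - 28) - 58)*301 = (-43 - 58)*301 = -101*301 = -30401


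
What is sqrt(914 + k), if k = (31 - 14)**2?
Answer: sqrt(1203) ≈ 34.684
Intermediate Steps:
k = 289 (k = 17**2 = 289)
sqrt(914 + k) = sqrt(914 + 289) = sqrt(1203)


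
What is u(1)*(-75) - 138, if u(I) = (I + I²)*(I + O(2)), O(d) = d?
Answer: -588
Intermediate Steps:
u(I) = (2 + I)*(I + I²) (u(I) = (I + I²)*(I + 2) = (I + I²)*(2 + I) = (2 + I)*(I + I²))
u(1)*(-75) - 138 = (1*(2 + 1² + 3*1))*(-75) - 138 = (1*(2 + 1 + 3))*(-75) - 138 = (1*6)*(-75) - 138 = 6*(-75) - 138 = -450 - 138 = -588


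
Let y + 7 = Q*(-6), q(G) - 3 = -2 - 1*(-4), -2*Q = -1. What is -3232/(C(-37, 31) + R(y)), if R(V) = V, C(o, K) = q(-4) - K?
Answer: 808/9 ≈ 89.778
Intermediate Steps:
Q = ½ (Q = -½*(-1) = ½ ≈ 0.50000)
q(G) = 5 (q(G) = 3 + (-2 - 1*(-4)) = 3 + (-2 + 4) = 3 + 2 = 5)
C(o, K) = 5 - K
y = -10 (y = -7 + (½)*(-6) = -7 - 3 = -10)
-3232/(C(-37, 31) + R(y)) = -3232/((5 - 1*31) - 10) = -3232/((5 - 31) - 10) = -3232/(-26 - 10) = -3232/(-36) = -1/36*(-3232) = 808/9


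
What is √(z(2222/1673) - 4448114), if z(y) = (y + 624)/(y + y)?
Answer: I*√21960439783062/2222 ≈ 2109.0*I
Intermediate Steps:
z(y) = (624 + y)/(2*y) (z(y) = (624 + y)/((2*y)) = (624 + y)*(1/(2*y)) = (624 + y)/(2*y))
√(z(2222/1673) - 4448114) = √((624 + 2222/1673)/(2*((2222/1673))) - 4448114) = √((624 + 2222*(1/1673))/(2*((2222*(1/1673)))) - 4448114) = √((624 + 2222/1673)/(2*(2222/1673)) - 4448114) = √((½)*(1673/2222)*(1046174/1673) - 4448114) = √(523087/2222 - 4448114) = √(-9883186221/2222) = I*√21960439783062/2222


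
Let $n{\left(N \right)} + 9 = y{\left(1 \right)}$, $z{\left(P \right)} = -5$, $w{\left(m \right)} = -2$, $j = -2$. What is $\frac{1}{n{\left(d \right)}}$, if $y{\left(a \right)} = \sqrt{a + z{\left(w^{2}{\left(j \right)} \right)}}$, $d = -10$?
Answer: $- \frac{9}{85} - \frac{2 i}{85} \approx -0.10588 - 0.023529 i$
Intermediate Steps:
$y{\left(a \right)} = \sqrt{-5 + a}$ ($y{\left(a \right)} = \sqrt{a - 5} = \sqrt{-5 + a}$)
$n{\left(N \right)} = -9 + 2 i$ ($n{\left(N \right)} = -9 + \sqrt{-5 + 1} = -9 + \sqrt{-4} = -9 + 2 i$)
$\frac{1}{n{\left(d \right)}} = \frac{1}{-9 + 2 i} = \frac{-9 - 2 i}{85}$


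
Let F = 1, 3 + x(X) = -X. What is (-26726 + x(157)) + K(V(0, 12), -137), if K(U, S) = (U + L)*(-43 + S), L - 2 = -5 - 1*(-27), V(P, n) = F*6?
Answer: -32286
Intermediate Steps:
x(X) = -3 - X
V(P, n) = 6 (V(P, n) = 1*6 = 6)
L = 24 (L = 2 + (-5 - 1*(-27)) = 2 + (-5 + 27) = 2 + 22 = 24)
K(U, S) = (-43 + S)*(24 + U) (K(U, S) = (U + 24)*(-43 + S) = (24 + U)*(-43 + S) = (-43 + S)*(24 + U))
(-26726 + x(157)) + K(V(0, 12), -137) = (-26726 + (-3 - 1*157)) + (-1032 - 43*6 + 24*(-137) - 137*6) = (-26726 + (-3 - 157)) + (-1032 - 258 - 3288 - 822) = (-26726 - 160) - 5400 = -26886 - 5400 = -32286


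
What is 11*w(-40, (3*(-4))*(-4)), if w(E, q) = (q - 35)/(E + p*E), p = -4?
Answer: 143/120 ≈ 1.1917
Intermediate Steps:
w(E, q) = -(-35 + q)/(3*E) (w(E, q) = (q - 35)/(E - 4*E) = (-35 + q)/((-3*E)) = (-35 + q)*(-1/(3*E)) = -(-35 + q)/(3*E))
11*w(-40, (3*(-4))*(-4)) = 11*((1/3)*(35 - 3*(-4)*(-4))/(-40)) = 11*((1/3)*(-1/40)*(35 - (-12)*(-4))) = 11*((1/3)*(-1/40)*(35 - 1*48)) = 11*((1/3)*(-1/40)*(35 - 48)) = 11*((1/3)*(-1/40)*(-13)) = 11*(13/120) = 143/120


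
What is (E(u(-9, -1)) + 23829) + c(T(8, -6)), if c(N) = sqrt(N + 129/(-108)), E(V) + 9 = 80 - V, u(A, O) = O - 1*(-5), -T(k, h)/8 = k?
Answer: 23896 + I*sqrt(2347)/6 ≈ 23896.0 + 8.0743*I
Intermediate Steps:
T(k, h) = -8*k
u(A, O) = 5 + O (u(A, O) = O + 5 = 5 + O)
E(V) = 71 - V (E(V) = -9 + (80 - V) = 71 - V)
c(N) = sqrt(-43/36 + N) (c(N) = sqrt(N + 129*(-1/108)) = sqrt(N - 43/36) = sqrt(-43/36 + N))
(E(u(-9, -1)) + 23829) + c(T(8, -6)) = ((71 - (5 - 1)) + 23829) + sqrt(-43 + 36*(-8*8))/6 = ((71 - 1*4) + 23829) + sqrt(-43 + 36*(-64))/6 = ((71 - 4) + 23829) + sqrt(-43 - 2304)/6 = (67 + 23829) + sqrt(-2347)/6 = 23896 + (I*sqrt(2347))/6 = 23896 + I*sqrt(2347)/6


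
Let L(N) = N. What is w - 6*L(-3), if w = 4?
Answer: 22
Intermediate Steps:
w - 6*L(-3) = 4 - 6*(-3) = 4 + 18 = 22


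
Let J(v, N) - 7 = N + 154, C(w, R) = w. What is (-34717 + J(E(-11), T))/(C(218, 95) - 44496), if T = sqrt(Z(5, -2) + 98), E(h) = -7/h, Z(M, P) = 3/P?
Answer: 17278/22139 - sqrt(386)/88556 ≈ 0.78021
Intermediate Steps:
T = sqrt(386)/2 (T = sqrt(3/(-2) + 98) = sqrt(3*(-1/2) + 98) = sqrt(-3/2 + 98) = sqrt(193/2) = sqrt(386)/2 ≈ 9.8234)
J(v, N) = 161 + N (J(v, N) = 7 + (N + 154) = 7 + (154 + N) = 161 + N)
(-34717 + J(E(-11), T))/(C(218, 95) - 44496) = (-34717 + (161 + sqrt(386)/2))/(218 - 44496) = (-34556 + sqrt(386)/2)/(-44278) = (-34556 + sqrt(386)/2)*(-1/44278) = 17278/22139 - sqrt(386)/88556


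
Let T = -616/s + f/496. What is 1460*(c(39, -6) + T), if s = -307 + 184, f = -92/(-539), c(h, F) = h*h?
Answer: 4578944415445/2055207 ≈ 2.2280e+6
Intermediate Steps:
c(h, F) = h²
f = 92/539 (f = -92*(-1/539) = 92/539 ≈ 0.17069)
s = -123
T = 41173805/8220828 (T = -616/(-123) + (92/539)/496 = -616*(-1/123) + (92/539)*(1/496) = 616/123 + 23/66836 = 41173805/8220828 ≈ 5.0085)
1460*(c(39, -6) + T) = 1460*(39² + 41173805/8220828) = 1460*(1521 + 41173805/8220828) = 1460*(12545053193/8220828) = 4578944415445/2055207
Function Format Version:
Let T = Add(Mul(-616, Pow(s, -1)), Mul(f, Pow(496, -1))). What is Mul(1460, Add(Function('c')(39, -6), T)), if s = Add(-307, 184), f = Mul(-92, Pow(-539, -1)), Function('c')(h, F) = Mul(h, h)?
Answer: Rational(4578944415445, 2055207) ≈ 2.2280e+6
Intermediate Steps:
Function('c')(h, F) = Pow(h, 2)
f = Rational(92, 539) (f = Mul(-92, Rational(-1, 539)) = Rational(92, 539) ≈ 0.17069)
s = -123
T = Rational(41173805, 8220828) (T = Add(Mul(-616, Pow(-123, -1)), Mul(Rational(92, 539), Pow(496, -1))) = Add(Mul(-616, Rational(-1, 123)), Mul(Rational(92, 539), Rational(1, 496))) = Add(Rational(616, 123), Rational(23, 66836)) = Rational(41173805, 8220828) ≈ 5.0085)
Mul(1460, Add(Function('c')(39, -6), T)) = Mul(1460, Add(Pow(39, 2), Rational(41173805, 8220828))) = Mul(1460, Add(1521, Rational(41173805, 8220828))) = Mul(1460, Rational(12545053193, 8220828)) = Rational(4578944415445, 2055207)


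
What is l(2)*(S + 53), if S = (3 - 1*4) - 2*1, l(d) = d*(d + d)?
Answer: 400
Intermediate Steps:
l(d) = 2*d**2 (l(d) = d*(2*d) = 2*d**2)
S = -3 (S = (3 - 4) - 2 = -1 - 2 = -3)
l(2)*(S + 53) = (2*2**2)*(-3 + 53) = (2*4)*50 = 8*50 = 400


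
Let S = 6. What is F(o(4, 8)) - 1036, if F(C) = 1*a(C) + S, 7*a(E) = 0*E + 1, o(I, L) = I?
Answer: -7209/7 ≈ -1029.9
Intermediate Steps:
a(E) = ⅐ (a(E) = (0*E + 1)/7 = (0 + 1)/7 = (⅐)*1 = ⅐)
F(C) = 43/7 (F(C) = 1*(⅐) + 6 = ⅐ + 6 = 43/7)
F(o(4, 8)) - 1036 = 43/7 - 1036 = -7209/7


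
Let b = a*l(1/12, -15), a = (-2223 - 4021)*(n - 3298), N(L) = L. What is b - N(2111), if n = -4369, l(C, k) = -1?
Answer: -47874859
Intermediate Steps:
a = 47872748 (a = (-2223 - 4021)*(-4369 - 3298) = -6244*(-7667) = 47872748)
b = -47872748 (b = 47872748*(-1) = -47872748)
b - N(2111) = -47872748 - 1*2111 = -47872748 - 2111 = -47874859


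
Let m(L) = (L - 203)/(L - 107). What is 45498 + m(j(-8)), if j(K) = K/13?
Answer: 63654349/1399 ≈ 45500.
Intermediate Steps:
j(K) = K/13 (j(K) = K*(1/13) = K/13)
m(L) = (-203 + L)/(-107 + L)
45498 + m(j(-8)) = 45498 + (-203 + (1/13)*(-8))/(-107 + (1/13)*(-8)) = 45498 + (-203 - 8/13)/(-107 - 8/13) = 45498 - 2647/13/(-1399/13) = 45498 - 13/1399*(-2647/13) = 45498 + 2647/1399 = 63654349/1399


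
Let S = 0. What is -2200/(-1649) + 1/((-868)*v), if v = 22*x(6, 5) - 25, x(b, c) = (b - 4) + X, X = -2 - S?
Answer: 47741649/35783300 ≈ 1.3342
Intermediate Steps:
X = -2 (X = -2 - 1*0 = -2 + 0 = -2)
x(b, c) = -6 + b (x(b, c) = (b - 4) - 2 = (-4 + b) - 2 = -6 + b)
v = -25 (v = 22*(-6 + 6) - 25 = 22*0 - 25 = 0 - 25 = -25)
-2200/(-1649) + 1/((-868)*v) = -2200/(-1649) + 1/(-868*(-25)) = -2200*(-1/1649) - 1/868*(-1/25) = 2200/1649 + 1/21700 = 47741649/35783300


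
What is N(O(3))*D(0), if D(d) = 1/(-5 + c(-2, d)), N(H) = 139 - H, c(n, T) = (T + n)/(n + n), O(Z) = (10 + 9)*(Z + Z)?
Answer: -50/9 ≈ -5.5556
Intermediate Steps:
O(Z) = 38*Z (O(Z) = 19*(2*Z) = 38*Z)
c(n, T) = (T + n)/(2*n) (c(n, T) = (T + n)/((2*n)) = (T + n)*(1/(2*n)) = (T + n)/(2*n))
D(d) = 1/(-9/2 - d/4) (D(d) = 1/(-5 + (½)*(d - 2)/(-2)) = 1/(-5 + (½)*(-½)*(-2 + d)) = 1/(-5 + (½ - d/4)) = 1/(-9/2 - d/4))
N(O(3))*D(0) = (139 - 38*3)*(4/(-18 - 1*0)) = (139 - 1*114)*(4/(-18 + 0)) = (139 - 114)*(4/(-18)) = 25*(4*(-1/18)) = 25*(-2/9) = -50/9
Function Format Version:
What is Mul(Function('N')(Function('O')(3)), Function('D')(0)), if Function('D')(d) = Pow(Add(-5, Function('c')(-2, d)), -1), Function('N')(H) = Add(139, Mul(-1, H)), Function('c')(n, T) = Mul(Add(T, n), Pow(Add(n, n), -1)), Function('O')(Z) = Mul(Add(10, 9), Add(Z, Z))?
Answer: Rational(-50, 9) ≈ -5.5556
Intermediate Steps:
Function('O')(Z) = Mul(38, Z) (Function('O')(Z) = Mul(19, Mul(2, Z)) = Mul(38, Z))
Function('c')(n, T) = Mul(Rational(1, 2), Pow(n, -1), Add(T, n)) (Function('c')(n, T) = Mul(Add(T, n), Pow(Mul(2, n), -1)) = Mul(Add(T, n), Mul(Rational(1, 2), Pow(n, -1))) = Mul(Rational(1, 2), Pow(n, -1), Add(T, n)))
Function('D')(d) = Pow(Add(Rational(-9, 2), Mul(Rational(-1, 4), d)), -1) (Function('D')(d) = Pow(Add(-5, Mul(Rational(1, 2), Pow(-2, -1), Add(d, -2))), -1) = Pow(Add(-5, Mul(Rational(1, 2), Rational(-1, 2), Add(-2, d))), -1) = Pow(Add(-5, Add(Rational(1, 2), Mul(Rational(-1, 4), d))), -1) = Pow(Add(Rational(-9, 2), Mul(Rational(-1, 4), d)), -1))
Mul(Function('N')(Function('O')(3)), Function('D')(0)) = Mul(Add(139, Mul(-1, Mul(38, 3))), Mul(4, Pow(Add(-18, Mul(-1, 0)), -1))) = Mul(Add(139, Mul(-1, 114)), Mul(4, Pow(Add(-18, 0), -1))) = Mul(Add(139, -114), Mul(4, Pow(-18, -1))) = Mul(25, Mul(4, Rational(-1, 18))) = Mul(25, Rational(-2, 9)) = Rational(-50, 9)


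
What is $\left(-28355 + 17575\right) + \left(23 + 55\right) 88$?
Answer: $-3916$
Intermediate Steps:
$\left(-28355 + 17575\right) + \left(23 + 55\right) 88 = -10780 + 78 \cdot 88 = -10780 + 6864 = -3916$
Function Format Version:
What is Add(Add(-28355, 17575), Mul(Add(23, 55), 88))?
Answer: -3916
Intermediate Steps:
Add(Add(-28355, 17575), Mul(Add(23, 55), 88)) = Add(-10780, Mul(78, 88)) = Add(-10780, 6864) = -3916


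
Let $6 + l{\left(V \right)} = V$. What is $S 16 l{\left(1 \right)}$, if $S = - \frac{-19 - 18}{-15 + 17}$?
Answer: $-1480$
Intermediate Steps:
$l{\left(V \right)} = -6 + V$
$S = \frac{37}{2}$ ($S = - \frac{-37}{2} = \left(-1\right) \left(- \frac{37}{2}\right) = \frac{37}{2} \approx 18.5$)
$S 16 l{\left(1 \right)} = \frac{37}{2} \cdot 16 \left(-6 + 1\right) = 296 \left(-5\right) = -1480$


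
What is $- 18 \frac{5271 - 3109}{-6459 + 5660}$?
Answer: $\frac{828}{17} \approx 48.706$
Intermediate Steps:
$- 18 \frac{5271 - 3109}{-6459 + 5660} = - 18 \frac{2162}{-799} = - 18 \cdot 2162 \left(- \frac{1}{799}\right) = \left(-18\right) \left(- \frac{46}{17}\right) = \frac{828}{17}$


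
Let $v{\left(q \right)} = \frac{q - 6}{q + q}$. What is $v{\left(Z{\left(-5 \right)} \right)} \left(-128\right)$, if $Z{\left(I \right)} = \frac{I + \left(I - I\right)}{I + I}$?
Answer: $704$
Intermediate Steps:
$Z{\left(I \right)} = \frac{1}{2}$ ($Z{\left(I \right)} = \frac{I + 0}{2 I} = I \frac{1}{2 I} = \frac{1}{2}$)
$v{\left(q \right)} = \frac{-6 + q}{2 q}$
$v{\left(Z{\left(-5 \right)} \right)} \left(-128\right) = \frac{\frac{1}{\frac{1}{2}} \left(-6 + \frac{1}{2}\right)}{2} \left(-128\right) = \frac{1}{2} \cdot 2 \left(- \frac{11}{2}\right) \left(-128\right) = \left(- \frac{11}{2}\right) \left(-128\right) = 704$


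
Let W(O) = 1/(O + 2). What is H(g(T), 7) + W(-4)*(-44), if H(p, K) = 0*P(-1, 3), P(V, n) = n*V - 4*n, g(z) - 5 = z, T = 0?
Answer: 22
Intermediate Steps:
g(z) = 5 + z
W(O) = 1/(2 + O)
P(V, n) = -4*n + V*n (P(V, n) = V*n - 4*n = -4*n + V*n)
H(p, K) = 0 (H(p, K) = 0*(3*(-4 - 1)) = 0*(3*(-5)) = 0*(-15) = 0)
H(g(T), 7) + W(-4)*(-44) = 0 - 44/(2 - 4) = 0 - 44/(-2) = 0 - ½*(-44) = 0 + 22 = 22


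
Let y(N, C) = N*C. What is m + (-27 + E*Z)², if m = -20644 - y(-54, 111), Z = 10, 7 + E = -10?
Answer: 24159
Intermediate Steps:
E = -17 (E = -7 - 10 = -17)
y(N, C) = C*N
m = -14650 (m = -20644 - 111*(-54) = -20644 - 1*(-5994) = -20644 + 5994 = -14650)
m + (-27 + E*Z)² = -14650 + (-27 - 17*10)² = -14650 + (-27 - 170)² = -14650 + (-197)² = -14650 + 38809 = 24159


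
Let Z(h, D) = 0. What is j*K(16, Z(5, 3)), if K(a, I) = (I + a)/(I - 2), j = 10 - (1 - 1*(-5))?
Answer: -32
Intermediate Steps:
j = 4 (j = 10 - (1 + 5) = 10 - 1*6 = 10 - 6 = 4)
K(a, I) = (I + a)/(-2 + I)
j*K(16, Z(5, 3)) = 4*((0 + 16)/(-2 + 0)) = 4*(16/(-2)) = 4*(-1/2*16) = 4*(-8) = -32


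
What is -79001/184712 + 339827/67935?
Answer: 57403191889/12548409720 ≈ 4.5745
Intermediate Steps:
-79001/184712 + 339827/67935 = 57403191889/12548409720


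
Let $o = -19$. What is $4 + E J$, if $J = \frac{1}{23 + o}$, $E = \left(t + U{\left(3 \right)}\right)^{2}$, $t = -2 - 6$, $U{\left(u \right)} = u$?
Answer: $\frac{41}{4} \approx 10.25$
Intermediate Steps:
$t = -8$ ($t = -2 - 6 = -8$)
$E = 25$ ($E = \left(-8 + 3\right)^{2} = \left(-5\right)^{2} = 25$)
$J = \frac{1}{4}$ ($J = \frac{1}{23 - 19} = \frac{1}{4} \approx 0.25$)
$4 + E J = 4 + 25 \cdot \frac{1}{4} = 4 + \frac{25}{4} = \frac{41}{4}$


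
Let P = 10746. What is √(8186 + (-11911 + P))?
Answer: √7021 ≈ 83.791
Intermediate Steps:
√(8186 + (-11911 + P)) = √(8186 + (-11911 + 10746)) = √(8186 - 1165) = √7021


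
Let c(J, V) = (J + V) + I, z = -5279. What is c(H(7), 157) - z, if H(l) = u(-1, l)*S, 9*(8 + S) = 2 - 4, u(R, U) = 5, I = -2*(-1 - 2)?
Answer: 48608/9 ≈ 5400.9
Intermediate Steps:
I = 6 (I = -2*(-3) = 6)
S = -74/9 (S = -8 + (2 - 4)/9 = -8 + (⅑)*(-2) = -8 - 2/9 = -74/9 ≈ -8.2222)
H(l) = -370/9 (H(l) = 5*(-74/9) = -370/9)
c(J, V) = 6 + J + V (c(J, V) = (J + V) + 6 = 6 + J + V)
c(H(7), 157) - z = (6 - 370/9 + 157) - 1*(-5279) = 1097/9 + 5279 = 48608/9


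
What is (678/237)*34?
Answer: 7684/79 ≈ 97.266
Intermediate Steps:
(678/237)*34 = (678*(1/237))*34 = (226/79)*34 = 7684/79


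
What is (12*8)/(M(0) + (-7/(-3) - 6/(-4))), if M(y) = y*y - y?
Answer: 576/23 ≈ 25.043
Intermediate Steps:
M(y) = y² - y
(12*8)/(M(0) + (-7/(-3) - 6/(-4))) = (12*8)/(0*(-1 + 0) + (-7/(-3) - 6/(-4))) = 96/(0*(-1) + (-7*(-⅓) - 6*(-¼))) = 96/(0 + (7/3 + 3/2)) = 96/(0 + 23/6) = 96/(23/6) = 96*(6/23) = 576/23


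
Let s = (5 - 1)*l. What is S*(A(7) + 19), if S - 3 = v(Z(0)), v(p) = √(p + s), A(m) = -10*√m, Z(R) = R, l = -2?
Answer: (3 + 2*I*√2)*(19 - 10*√7) ≈ -22.373 - 21.093*I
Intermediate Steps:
s = -8 (s = (5 - 1)*(-2) = 4*(-2) = -8)
v(p) = √(-8 + p) (v(p) = √(p - 8) = √(-8 + p))
S = 3 + 2*I*√2 (S = 3 + √(-8 + 0) = 3 + √(-8) = 3 + 2*I*√2 ≈ 3.0 + 2.8284*I)
S*(A(7) + 19) = (3 + 2*I*√2)*(-10*√7 + 19) = (3 + 2*I*√2)*(19 - 10*√7)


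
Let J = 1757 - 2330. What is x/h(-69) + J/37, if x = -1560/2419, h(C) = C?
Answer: -31860761/2058569 ≈ -15.477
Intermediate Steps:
J = -573
x = -1560/2419 (x = -1560*1/2419 = -1560/2419 ≈ -0.64489)
x/h(-69) + J/37 = -1560/2419/(-69) - 573/37 = -1560/2419*(-1/69) - 573*1/37 = 520/55637 - 573/37 = -31860761/2058569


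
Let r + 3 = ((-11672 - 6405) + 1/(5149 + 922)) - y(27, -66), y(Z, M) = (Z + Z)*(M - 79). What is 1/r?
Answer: -6071/62227749 ≈ -9.7561e-5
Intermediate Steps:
y(Z, M) = 2*Z*(-79 + M) (y(Z, M) = (2*Z)*(-79 + M) = 2*Z*(-79 + M))
r = -62227749/6071 (r = -3 + (((-11672 - 6405) + 1/(5149 + 922)) - 2*27*(-79 - 66)) = -3 + ((-18077 + 1/6071) - 2*27*(-145)) = -3 + ((-18077 + 1/6071) - 1*(-7830)) = -3 + (-109745466/6071 + 7830) = -3 - 62209536/6071 = -62227749/6071 ≈ -10250.)
1/r = 1/(-62227749/6071) = -6071/62227749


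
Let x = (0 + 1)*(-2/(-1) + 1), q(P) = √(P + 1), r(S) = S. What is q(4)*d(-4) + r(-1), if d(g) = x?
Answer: -1 + 3*√5 ≈ 5.7082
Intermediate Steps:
q(P) = √(1 + P)
x = 3 (x = 1*(-2*(-1) + 1) = 1*(2 + 1) = 1*3 = 3)
d(g) = 3
q(4)*d(-4) + r(-1) = √(1 + 4)*3 - 1 = √5*3 - 1 = 3*√5 - 1 = -1 + 3*√5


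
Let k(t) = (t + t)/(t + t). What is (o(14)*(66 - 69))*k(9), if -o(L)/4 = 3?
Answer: 36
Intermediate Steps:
o(L) = -12 (o(L) = -4*3 = -12)
k(t) = 1 (k(t) = (2*t)/((2*t)) = (2*t)*(1/(2*t)) = 1)
(o(14)*(66 - 69))*k(9) = -12*(66 - 69)*1 = -12*(-3)*1 = 36*1 = 36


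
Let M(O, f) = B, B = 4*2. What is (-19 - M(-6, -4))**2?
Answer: 729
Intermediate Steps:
B = 8
M(O, f) = 8
(-19 - M(-6, -4))**2 = (-19 - 1*8)**2 = (-19 - 8)**2 = (-27)**2 = 729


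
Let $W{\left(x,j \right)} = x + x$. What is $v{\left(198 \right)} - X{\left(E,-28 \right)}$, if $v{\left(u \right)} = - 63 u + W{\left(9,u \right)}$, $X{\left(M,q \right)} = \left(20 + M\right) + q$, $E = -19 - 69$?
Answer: $-12360$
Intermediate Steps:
$E = -88$
$W{\left(x,j \right)} = 2 x$
$X{\left(M,q \right)} = 20 + M + q$
$v{\left(u \right)} = 18 - 63 u$ ($v{\left(u \right)} = - 63 u + 2 \cdot 9 = - 63 u + 18 = 18 - 63 u$)
$v{\left(198 \right)} - X{\left(E,-28 \right)} = \left(18 - 12474\right) - \left(20 - 88 - 28\right) = \left(18 - 12474\right) - -96 = -12456 + 96 = -12360$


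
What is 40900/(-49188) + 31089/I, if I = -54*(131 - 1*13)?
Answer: -49717237/8706276 ≈ -5.7105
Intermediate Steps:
I = -6372 (I = -54*(131 - 13) = -54*118 = -6372)
40900/(-49188) + 31089/I = 40900/(-49188) + 31089/(-6372) = 40900*(-1/49188) + 31089*(-1/6372) = -10225/12297 - 10363/2124 = -49717237/8706276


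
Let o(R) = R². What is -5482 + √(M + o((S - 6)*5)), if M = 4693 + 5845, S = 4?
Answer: -5482 + 3*√1182 ≈ -5378.9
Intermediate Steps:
M = 10538
-5482 + √(M + o((S - 6)*5)) = -5482 + √(10538 + ((4 - 6)*5)²) = -5482 + √(10538 + (-2*5)²) = -5482 + √(10538 + (-10)²) = -5482 + √(10538 + 100) = -5482 + √10638 = -5482 + 3*√1182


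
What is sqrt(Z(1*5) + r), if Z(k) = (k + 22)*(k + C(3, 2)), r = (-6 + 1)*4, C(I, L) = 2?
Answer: 13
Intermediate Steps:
r = -20 (r = -5*4 = -20)
Z(k) = (2 + k)*(22 + k) (Z(k) = (k + 22)*(k + 2) = (22 + k)*(2 + k) = (2 + k)*(22 + k))
sqrt(Z(1*5) + r) = sqrt((44 + (1*5)**2 + 24*(1*5)) - 20) = sqrt((44 + 5**2 + 24*5) - 20) = sqrt((44 + 25 + 120) - 20) = sqrt(189 - 20) = sqrt(169) = 13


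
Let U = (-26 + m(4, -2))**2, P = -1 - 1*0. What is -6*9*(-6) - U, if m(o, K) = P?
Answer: -405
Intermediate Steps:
P = -1 (P = -1 + 0 = -1)
m(o, K) = -1
U = 729 (U = (-26 - 1)**2 = (-27)**2 = 729)
-6*9*(-6) - U = -6*9*(-6) - 1*729 = -54*(-6) - 729 = 324 - 729 = -405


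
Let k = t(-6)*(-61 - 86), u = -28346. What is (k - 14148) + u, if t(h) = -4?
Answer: -41906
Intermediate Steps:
k = 588 (k = -4*(-61 - 86) = -4*(-147) = 588)
(k - 14148) + u = (588 - 14148) - 28346 = -13560 - 28346 = -41906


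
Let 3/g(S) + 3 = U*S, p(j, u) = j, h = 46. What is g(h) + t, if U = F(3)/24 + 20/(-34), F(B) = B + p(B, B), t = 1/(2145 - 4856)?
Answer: -277153/1710641 ≈ -0.16202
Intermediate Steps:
t = -1/2711 (t = 1/(-2711) = -1/2711 ≈ -0.00036887)
F(B) = 2*B (F(B) = B + B = 2*B)
U = -23/68 (U = (2*3)/24 + 20/(-34) = 6*(1/24) + 20*(-1/34) = ¼ - 10/17 = -23/68 ≈ -0.33824)
g(S) = 3/(-3 - 23*S/68)
g(h) + t = -204/(204 + 23*46) - 1/2711 = -204/(204 + 1058) - 1/2711 = -204/1262 - 1/2711 = -204*1/1262 - 1/2711 = -102/631 - 1/2711 = -277153/1710641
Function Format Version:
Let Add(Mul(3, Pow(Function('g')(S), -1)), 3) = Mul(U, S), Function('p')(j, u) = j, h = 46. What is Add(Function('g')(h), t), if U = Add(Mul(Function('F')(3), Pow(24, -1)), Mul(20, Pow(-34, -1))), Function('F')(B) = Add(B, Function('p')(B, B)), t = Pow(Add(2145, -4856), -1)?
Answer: Rational(-277153, 1710641) ≈ -0.16202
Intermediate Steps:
t = Rational(-1, 2711) (t = Pow(-2711, -1) = Rational(-1, 2711) ≈ -0.00036887)
Function('F')(B) = Mul(2, B) (Function('F')(B) = Add(B, B) = Mul(2, B))
U = Rational(-23, 68) (U = Add(Mul(Mul(2, 3), Pow(24, -1)), Mul(20, Pow(-34, -1))) = Add(Mul(6, Rational(1, 24)), Mul(20, Rational(-1, 34))) = Add(Rational(1, 4), Rational(-10, 17)) = Rational(-23, 68) ≈ -0.33824)
Function('g')(S) = Mul(3, Pow(Add(-3, Mul(Rational(-23, 68), S)), -1))
Add(Function('g')(h), t) = Add(Mul(-204, Pow(Add(204, Mul(23, 46)), -1)), Rational(-1, 2711)) = Add(Mul(-204, Pow(Add(204, 1058), -1)), Rational(-1, 2711)) = Add(Mul(-204, Pow(1262, -1)), Rational(-1, 2711)) = Add(Mul(-204, Rational(1, 1262)), Rational(-1, 2711)) = Add(Rational(-102, 631), Rational(-1, 2711)) = Rational(-277153, 1710641)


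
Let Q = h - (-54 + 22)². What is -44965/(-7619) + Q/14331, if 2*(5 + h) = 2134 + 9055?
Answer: 1358355919/218375778 ≈ 6.2203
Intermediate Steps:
h = 11179/2 (h = -5 + (2134 + 9055)/2 = -5 + (½)*11189 = -5 + 11189/2 = 11179/2 ≈ 5589.5)
Q = 9131/2 (Q = 11179/2 - (-54 + 22)² = 11179/2 - 1*(-32)² = 11179/2 - 1*1024 = 11179/2 - 1024 = 9131/2 ≈ 4565.5)
-44965/(-7619) + Q/14331 = -44965/(-7619) + (9131/2)/14331 = -44965*(-1/7619) + (9131/2)*(1/14331) = 44965/7619 + 9131/28662 = 1358355919/218375778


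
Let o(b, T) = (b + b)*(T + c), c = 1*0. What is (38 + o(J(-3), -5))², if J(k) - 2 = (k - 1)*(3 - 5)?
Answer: 3844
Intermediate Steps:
c = 0
J(k) = 4 - 2*k (J(k) = 2 + (k - 1)*(3 - 5) = 2 + (-1 + k)*(-2) = 2 + (2 - 2*k) = 4 - 2*k)
o(b, T) = 2*T*b (o(b, T) = (b + b)*(T + 0) = (2*b)*T = 2*T*b)
(38 + o(J(-3), -5))² = (38 + 2*(-5)*(4 - 2*(-3)))² = (38 + 2*(-5)*(4 + 6))² = (38 + 2*(-5)*10)² = (38 - 100)² = (-62)² = 3844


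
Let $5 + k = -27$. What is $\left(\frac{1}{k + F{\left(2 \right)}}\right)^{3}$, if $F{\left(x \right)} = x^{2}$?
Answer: $- \frac{1}{21952} \approx -4.5554 \cdot 10^{-5}$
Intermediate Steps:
$k = -32$ ($k = -5 - 27 = -32$)
$\left(\frac{1}{k + F{\left(2 \right)}}\right)^{3} = \left(\frac{1}{-32 + 2^{2}}\right)^{3} = \left(\frac{1}{-32 + 4}\right)^{3} = \left(\frac{1}{-28}\right)^{3} = \left(- \frac{1}{28}\right)^{3} = - \frac{1}{21952}$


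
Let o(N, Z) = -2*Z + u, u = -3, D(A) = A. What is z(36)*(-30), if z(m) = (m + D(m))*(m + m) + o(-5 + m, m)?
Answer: -153270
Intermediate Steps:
o(N, Z) = -3 - 2*Z (o(N, Z) = -2*Z - 3 = -3 - 2*Z)
z(m) = -3 - 2*m + 4*m² (z(m) = (m + m)*(m + m) + (-3 - 2*m) = (2*m)*(2*m) + (-3 - 2*m) = 4*m² + (-3 - 2*m) = -3 - 2*m + 4*m²)
z(36)*(-30) = (-3 - 2*36 + 4*36²)*(-30) = (-3 - 72 + 4*1296)*(-30) = (-3 - 72 + 5184)*(-30) = 5109*(-30) = -153270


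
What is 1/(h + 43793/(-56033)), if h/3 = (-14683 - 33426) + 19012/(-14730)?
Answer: -137561015/19854408773418 ≈ -6.9285e-6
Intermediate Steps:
h = -354332291/2455 (h = 3*((-14683 - 33426) + 19012/(-14730)) = 3*(-48109 + 19012*(-1/14730)) = 3*(-48109 - 9506/7365) = 3*(-354332291/7365) = -354332291/2455 ≈ -1.4433e+5)
1/(h + 43793/(-56033)) = 1/(-354332291/2455 + 43793/(-56033)) = 1/(-354332291/2455 + 43793*(-1/56033)) = 1/(-354332291/2455 - 43793/56033) = 1/(-19854408773418/137561015) = -137561015/19854408773418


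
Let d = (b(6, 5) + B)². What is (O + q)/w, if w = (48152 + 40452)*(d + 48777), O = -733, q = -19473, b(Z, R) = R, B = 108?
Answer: -10103/2726610892 ≈ -3.7053e-6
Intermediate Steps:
d = 12769 (d = (5 + 108)² = 113² = 12769)
w = 5453221784 (w = (48152 + 40452)*(12769 + 48777) = 88604*61546 = 5453221784)
(O + q)/w = (-733 - 19473)/5453221784 = -20206*1/5453221784 = -10103/2726610892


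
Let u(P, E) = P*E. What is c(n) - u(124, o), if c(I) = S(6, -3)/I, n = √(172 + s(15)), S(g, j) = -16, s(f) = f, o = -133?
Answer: 16492 - 16*√187/187 ≈ 16491.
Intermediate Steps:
u(P, E) = E*P
n = √187 (n = √(172 + 15) = √187 ≈ 13.675)
c(I) = -16/I
c(n) - u(124, o) = -16*√187/187 - (-133)*124 = -16*√187/187 - 1*(-16492) = -16*√187/187 + 16492 = 16492 - 16*√187/187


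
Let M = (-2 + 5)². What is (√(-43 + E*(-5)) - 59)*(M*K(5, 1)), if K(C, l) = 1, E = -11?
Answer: -531 + 18*√3 ≈ -499.82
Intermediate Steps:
M = 9 (M = 3² = 9)
(√(-43 + E*(-5)) - 59)*(M*K(5, 1)) = (√(-43 - 11*(-5)) - 59)*(9*1) = (√(-43 + 55) - 59)*9 = (√12 - 59)*9 = (2*√3 - 59)*9 = (-59 + 2*√3)*9 = -531 + 18*√3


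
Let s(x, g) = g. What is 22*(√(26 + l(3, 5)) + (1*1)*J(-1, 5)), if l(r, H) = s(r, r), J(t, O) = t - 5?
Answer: -132 + 22*√29 ≈ -13.526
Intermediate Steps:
J(t, O) = -5 + t
l(r, H) = r
22*(√(26 + l(3, 5)) + (1*1)*J(-1, 5)) = 22*(√(26 + 3) + (1*1)*(-5 - 1)) = 22*(√29 + 1*(-6)) = 22*(√29 - 6) = 22*(-6 + √29) = -132 + 22*√29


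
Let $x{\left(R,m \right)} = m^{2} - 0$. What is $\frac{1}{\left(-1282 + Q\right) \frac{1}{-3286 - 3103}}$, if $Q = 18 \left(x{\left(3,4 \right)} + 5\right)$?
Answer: $\frac{6389}{904} \approx 7.0675$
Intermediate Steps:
$x{\left(R,m \right)} = m^{2}$ ($x{\left(R,m \right)} = m^{2} + 0 = m^{2}$)
$Q = 378$ ($Q = 18 \left(4^{2} + 5\right) = 18 \left(16 + 5\right) = 18 \cdot 21 = 378$)
$\frac{1}{\left(-1282 + Q\right) \frac{1}{-3286 - 3103}} = \frac{1}{\left(-1282 + 378\right) \frac{1}{-3286 - 3103}} = \frac{1}{\left(-904\right) \frac{1}{-6389}} = \frac{1}{\left(-904\right) \left(- \frac{1}{6389}\right)} = \frac{1}{\frac{904}{6389}} = \frac{6389}{904}$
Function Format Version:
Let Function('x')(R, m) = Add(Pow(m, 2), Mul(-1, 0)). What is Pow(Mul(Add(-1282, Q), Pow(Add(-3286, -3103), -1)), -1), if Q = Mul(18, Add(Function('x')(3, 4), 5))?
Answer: Rational(6389, 904) ≈ 7.0675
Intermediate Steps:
Function('x')(R, m) = Pow(m, 2) (Function('x')(R, m) = Add(Pow(m, 2), 0) = Pow(m, 2))
Q = 378 (Q = Mul(18, Add(Pow(4, 2), 5)) = Mul(18, Add(16, 5)) = Mul(18, 21) = 378)
Pow(Mul(Add(-1282, Q), Pow(Add(-3286, -3103), -1)), -1) = Pow(Mul(Add(-1282, 378), Pow(Add(-3286, -3103), -1)), -1) = Pow(Mul(-904, Pow(-6389, -1)), -1) = Pow(Mul(-904, Rational(-1, 6389)), -1) = Pow(Rational(904, 6389), -1) = Rational(6389, 904)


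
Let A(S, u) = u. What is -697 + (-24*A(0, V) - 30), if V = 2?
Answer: -775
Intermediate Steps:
-697 + (-24*A(0, V) - 30) = -697 + (-24*2 - 30) = -697 + (-48 - 30) = -697 - 78 = -775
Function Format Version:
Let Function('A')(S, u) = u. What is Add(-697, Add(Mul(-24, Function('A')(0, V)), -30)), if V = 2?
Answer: -775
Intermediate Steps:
Add(-697, Add(Mul(-24, Function('A')(0, V)), -30)) = Add(-697, Add(Mul(-24, 2), -30)) = Add(-697, Add(-48, -30)) = Add(-697, -78) = -775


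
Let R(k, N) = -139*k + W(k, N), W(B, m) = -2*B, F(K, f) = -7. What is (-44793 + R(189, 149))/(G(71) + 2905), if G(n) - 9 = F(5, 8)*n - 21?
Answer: -35721/1198 ≈ -29.817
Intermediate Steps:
G(n) = -12 - 7*n (G(n) = 9 + (-7*n - 21) = 9 + (-21 - 7*n) = -12 - 7*n)
R(k, N) = -141*k (R(k, N) = -139*k - 2*k = -141*k)
(-44793 + R(189, 149))/(G(71) + 2905) = (-44793 - 141*189)/((-12 - 7*71) + 2905) = (-44793 - 26649)/((-12 - 497) + 2905) = -71442/(-509 + 2905) = -71442/2396 = -71442*1/2396 = -35721/1198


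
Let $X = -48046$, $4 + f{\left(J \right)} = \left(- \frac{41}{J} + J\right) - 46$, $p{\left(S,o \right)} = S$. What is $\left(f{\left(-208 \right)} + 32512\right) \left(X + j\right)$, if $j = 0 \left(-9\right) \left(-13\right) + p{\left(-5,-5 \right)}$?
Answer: $- \frac{322368056523}{208} \approx -1.5498 \cdot 10^{9}$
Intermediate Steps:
$f{\left(J \right)} = -50 + J - \frac{41}{J}$ ($f{\left(J \right)} = -4 - \left(46 - J + \frac{41}{J}\right) = -50 + J - \frac{41}{J}$)
$j = -5$ ($j = 0 \left(-9\right) \left(-13\right) - 5 = 0 \left(-13\right) - 5 = 0 - 5 = -5$)
$\left(f{\left(-208 \right)} + 32512\right) \left(X + j\right) = \left(\left(-50 - 208 - \frac{41}{-208}\right) + 32512\right) \left(-48046 - 5\right) = \left(\left(-50 - 208 - - \frac{41}{208}\right) + 32512\right) \left(-48051\right) = \left(\left(-50 - 208 + \frac{41}{208}\right) + 32512\right) \left(-48051\right) = \left(- \frac{53623}{208} + 32512\right) \left(-48051\right) = \frac{6708873}{208} \left(-48051\right) = - \frac{322368056523}{208}$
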